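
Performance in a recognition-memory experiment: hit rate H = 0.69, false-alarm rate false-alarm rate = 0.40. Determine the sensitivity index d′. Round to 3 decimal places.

z(H) = 0.4959
z(FA) = -0.2533
d' = z(H) − z(FA) = 0.4959 − (-0.2533) = 0.7492

d′ = 0.749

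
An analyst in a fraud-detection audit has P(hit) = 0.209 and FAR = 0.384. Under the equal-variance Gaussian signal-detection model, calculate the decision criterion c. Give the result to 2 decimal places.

c = 0.55

z(H) = z(0.209) = -0.8099
z(FA) = z(0.384) = -0.2950
c = −½·[z(H) + z(FA)] = −0.5 × (-0.8099 + (-0.2950)) = 0.55245
c > 0: the analyst has a conservative response bias.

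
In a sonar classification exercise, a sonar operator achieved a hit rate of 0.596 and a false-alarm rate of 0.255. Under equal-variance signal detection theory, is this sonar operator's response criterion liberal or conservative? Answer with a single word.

conservative

z(H) = 0.243, z(FA) = -0.659
c = −½·(z(H) + z(FA)) = 0.208
c > 0 → conservative criterion (biased toward responding “no”).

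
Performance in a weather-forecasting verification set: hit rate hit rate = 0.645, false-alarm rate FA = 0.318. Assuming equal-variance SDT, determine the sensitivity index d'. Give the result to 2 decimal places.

d' = 0.85

Φ⁻¹(H) = 0.3719
Φ⁻¹(FA) = -0.4733
d' = z(H) − z(FA) = 0.3719 − (-0.4733) = 0.8452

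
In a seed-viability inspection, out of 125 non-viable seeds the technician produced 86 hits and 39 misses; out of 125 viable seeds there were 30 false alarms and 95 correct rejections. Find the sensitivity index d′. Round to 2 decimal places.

H = 86/125 = 0.6880
FA = 30/125 = 0.2400
z(0.6880) = 0.490, z(0.2400) = -0.706
d' = z(H) − z(FA) = 0.490 − (-0.706) = 1.196

d′ = 1.20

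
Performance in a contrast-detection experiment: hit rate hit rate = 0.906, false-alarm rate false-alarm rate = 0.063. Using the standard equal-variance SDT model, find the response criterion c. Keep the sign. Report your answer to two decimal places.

z(0.906) = 1.3165, z(0.063) = -1.5301
c = −½·[z(H) + z(FA)] = −0.5 × (1.3165 + (-1.5301)) = 0.1068

c = 0.11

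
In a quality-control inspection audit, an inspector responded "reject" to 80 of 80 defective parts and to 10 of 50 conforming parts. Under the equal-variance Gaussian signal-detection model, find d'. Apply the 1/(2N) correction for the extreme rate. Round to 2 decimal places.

d' = 3.34

The hit rate is 80/80 = 1, so apply the 1/(2N) correction: H → 1 − 1/(2·80) = 0.99375.
z(H) = z(0.99375) = 2.498
z(FA) = z(0.20000) = -0.842
d' = 2.498 − (-0.842) = 3.340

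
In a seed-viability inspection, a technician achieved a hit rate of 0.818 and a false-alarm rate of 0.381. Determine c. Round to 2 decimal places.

Φ⁻¹(H) = 0.9078
Φ⁻¹(FA) = -0.3029
c = −½·[z(H) + z(FA)] = −0.5 × (0.9078 + (-0.3029)) = -0.30245
c < 0: the technician has a liberal response bias.

c = -0.30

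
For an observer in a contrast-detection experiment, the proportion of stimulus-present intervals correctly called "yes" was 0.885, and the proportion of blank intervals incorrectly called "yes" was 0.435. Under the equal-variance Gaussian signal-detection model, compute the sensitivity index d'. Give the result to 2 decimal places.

d' = 1.36

z(0.885) = 1.2004, z(0.435) = -0.1637
d' = z(H) − z(FA) = 1.2004 − (-0.1637) = 1.3641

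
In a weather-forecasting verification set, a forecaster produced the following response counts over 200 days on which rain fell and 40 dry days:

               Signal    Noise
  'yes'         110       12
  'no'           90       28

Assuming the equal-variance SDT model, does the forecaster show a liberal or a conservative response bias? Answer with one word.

conservative

z(H) = 0.126, z(FA) = -0.524
c = −½·(z(H) + z(FA)) = 0.199
c > 0 → conservative criterion (biased toward responding “no”).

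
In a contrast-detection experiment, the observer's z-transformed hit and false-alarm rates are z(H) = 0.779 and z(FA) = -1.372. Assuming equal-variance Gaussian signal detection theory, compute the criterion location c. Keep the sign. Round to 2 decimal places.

c = 0.30

c = −½·[z(H) + z(FA)] = −½·(0.779 + (-1.372)) = 0.2965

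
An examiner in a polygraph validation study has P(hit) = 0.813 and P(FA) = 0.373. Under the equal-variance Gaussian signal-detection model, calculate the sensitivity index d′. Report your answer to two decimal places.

d′ = 1.21

z(0.813) = 0.8890, z(0.373) = -0.3239
d' = z(H) − z(FA) = 0.8890 − (-0.3239) = 1.2129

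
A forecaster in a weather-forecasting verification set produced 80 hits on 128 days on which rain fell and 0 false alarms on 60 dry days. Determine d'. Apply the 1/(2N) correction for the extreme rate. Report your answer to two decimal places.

The false-alarm rate is 0/60 = 0, so apply the 1/(2N) correction: FA → 1/(2·60) = 0.00833.
z(H) = z(0.62500) = 0.319
z(FA) = z(0.00833) = -2.394
d' = 0.319 − (-2.394) = 2.713

d' = 2.71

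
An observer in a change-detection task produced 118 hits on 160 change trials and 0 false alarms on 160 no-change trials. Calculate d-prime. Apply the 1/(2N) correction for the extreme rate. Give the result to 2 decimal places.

d-prime = 3.37

The false-alarm rate is 0/160 = 0, so apply the 1/(2N) correction: FA → 1/(2·160) = 0.00313.
z(H) = z(0.73750) = 0.636
z(FA) = z(0.00313) = -2.734
d' = 0.636 − (-2.734) = 3.370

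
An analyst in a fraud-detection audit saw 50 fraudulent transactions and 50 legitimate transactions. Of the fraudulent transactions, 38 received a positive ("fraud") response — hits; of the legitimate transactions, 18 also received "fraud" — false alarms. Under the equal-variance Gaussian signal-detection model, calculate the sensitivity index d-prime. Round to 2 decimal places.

d-prime = 1.06

H = 38/50 = 0.7600
FA = 18/50 = 0.3600
z(0.7600) = 0.7063, z(0.3600) = -0.3585
d' = z(H) − z(FA) = 0.7063 − (-0.3585) = 1.0648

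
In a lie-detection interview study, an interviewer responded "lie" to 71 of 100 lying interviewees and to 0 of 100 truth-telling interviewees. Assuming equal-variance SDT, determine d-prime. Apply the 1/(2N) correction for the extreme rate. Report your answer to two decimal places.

d-prime = 3.13

The false-alarm rate is 0/100 = 0, so apply the 1/(2N) correction: FA → 1/(2·100) = 0.00500.
z(H) = z(0.71000) = 0.553
z(FA) = z(0.00500) = -2.576
d' = 0.553 − (-2.576) = 3.129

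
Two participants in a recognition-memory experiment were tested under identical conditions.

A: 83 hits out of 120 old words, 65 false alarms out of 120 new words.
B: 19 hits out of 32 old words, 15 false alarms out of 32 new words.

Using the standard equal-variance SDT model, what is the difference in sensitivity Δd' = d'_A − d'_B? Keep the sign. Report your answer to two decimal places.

A: z(0.6917) = 0.501, z(0.5417) = 0.105, d' = 0.396
B: z(0.5938) = 0.237, z(0.4688) = -0.078, d' = 0.315
Δd' = d'_A − d'_B = 0.396 − 0.315 = 0.081
A has the higher sensitivity.

Δd' = 0.08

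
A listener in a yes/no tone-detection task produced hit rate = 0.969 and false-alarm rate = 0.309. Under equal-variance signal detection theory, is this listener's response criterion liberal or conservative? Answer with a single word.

liberal

z(H) = 1.866, z(FA) = -0.499
c = −½·(z(H) + z(FA)) = -0.6835
c < 0 → liberal criterion (biased toward responding “yes”).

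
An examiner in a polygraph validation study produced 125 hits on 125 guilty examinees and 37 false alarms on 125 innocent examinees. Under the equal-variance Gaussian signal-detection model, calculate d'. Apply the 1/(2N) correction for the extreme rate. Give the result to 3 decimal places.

d' = 3.188

The hit rate is 125/125 = 1, so apply the 1/(2N) correction: H → 1 − 1/(2·125) = 0.99600.
z(H) = z(0.99600) = 2.6521
z(FA) = z(0.29600) = -0.5359
d' = 2.6521 − (-0.5359) = 3.1880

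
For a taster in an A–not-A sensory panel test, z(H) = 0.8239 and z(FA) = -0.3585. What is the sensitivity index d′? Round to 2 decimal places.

d′ = 1.18

d' = z(H) − z(FA) = 0.8239 − (-0.3585) = 1.1824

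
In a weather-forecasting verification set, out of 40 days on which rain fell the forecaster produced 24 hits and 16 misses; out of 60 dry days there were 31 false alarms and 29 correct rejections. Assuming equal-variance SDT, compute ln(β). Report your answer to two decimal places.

ln β = -0.03

H = 24/40 = 0.6000
FA = 31/60 = 0.5167
z(0.6000) = 0.253, z(0.5167) = 0.042
ln β = −½·[z(H)² − z(FA)²] = −0.5 × (0.064 − 0.002) = -0.031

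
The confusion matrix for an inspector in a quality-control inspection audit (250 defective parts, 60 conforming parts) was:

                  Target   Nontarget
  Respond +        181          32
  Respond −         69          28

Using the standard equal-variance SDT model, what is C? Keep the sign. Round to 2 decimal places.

C = -0.34

H = 181/250 = 0.7240
FA = 32/60 = 0.5333
z(H) = 0.5948
z(FA) = 0.0836
c = −½·[z(H) + z(FA)] = −0.5 × (0.5948 + 0.0836) = -0.3392
c < 0: the inspector has a liberal response bias.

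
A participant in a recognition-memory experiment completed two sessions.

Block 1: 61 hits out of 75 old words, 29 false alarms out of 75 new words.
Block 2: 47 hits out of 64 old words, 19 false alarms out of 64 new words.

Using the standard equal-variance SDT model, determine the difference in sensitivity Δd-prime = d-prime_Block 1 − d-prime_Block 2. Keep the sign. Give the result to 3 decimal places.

Δd-prime = 0.019

Block 1: z(0.8133) = 0.8901, z(0.3867) = -0.2879, d' = 1.1780
Block 2: z(0.7344) = 0.6262, z(0.2969) = -0.5333, d' = 1.1595
Δd' = d'_Block 1 − d'_Block 2 = 1.1780 − 1.1595 = 0.0185
Block 1 has the higher sensitivity.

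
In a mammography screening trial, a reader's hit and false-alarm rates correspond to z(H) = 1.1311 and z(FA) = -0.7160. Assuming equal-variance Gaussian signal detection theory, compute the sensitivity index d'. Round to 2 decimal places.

d' = 1.85

d' = z(H) − z(FA) = 1.1311 − (-0.7160) = 1.8471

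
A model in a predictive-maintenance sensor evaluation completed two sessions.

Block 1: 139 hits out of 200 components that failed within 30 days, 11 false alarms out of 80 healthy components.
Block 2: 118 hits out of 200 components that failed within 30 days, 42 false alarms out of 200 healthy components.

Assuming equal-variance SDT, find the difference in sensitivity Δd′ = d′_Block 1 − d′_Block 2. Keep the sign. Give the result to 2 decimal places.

Block 1: z(0.6950) = 0.510, z(0.1375) = -1.092, d' = 1.602
Block 2: z(0.5900) = 0.228, z(0.2100) = -0.806, d' = 1.034
Δd' = d'_Block 1 − d'_Block 2 = 1.602 − 1.034 = 0.568
Block 1 has the higher sensitivity.

Δd′ = 0.57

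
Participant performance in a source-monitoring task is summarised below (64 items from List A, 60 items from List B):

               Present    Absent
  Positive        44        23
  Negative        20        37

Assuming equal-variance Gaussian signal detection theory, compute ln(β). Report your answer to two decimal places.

ln β = -0.08

H = 44/64 = 0.6875
FA = 23/60 = 0.3833
Φ⁻¹(H) = 0.489
Φ⁻¹(FA) = -0.297
ln β = −½·[z(H)² − z(FA)²] = −0.5 × (0.239 − 0.088) = -0.0755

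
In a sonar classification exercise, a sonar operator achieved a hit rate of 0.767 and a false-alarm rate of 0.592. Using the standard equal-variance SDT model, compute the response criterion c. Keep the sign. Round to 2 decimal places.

c = -0.48

z(0.767) = 0.729, z(0.592) = 0.233
c = −½·[z(H) + z(FA)] = −0.5 × (0.729 + 0.233) = -0.481
c < 0: the sonar operator has a liberal response bias.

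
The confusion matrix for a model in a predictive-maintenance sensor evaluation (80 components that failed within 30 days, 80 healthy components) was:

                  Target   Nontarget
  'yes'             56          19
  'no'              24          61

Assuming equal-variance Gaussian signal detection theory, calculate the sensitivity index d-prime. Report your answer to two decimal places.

H = 56/80 = 0.7000
FA = 19/80 = 0.2375
Φ⁻¹(H) = Φ⁻¹(0.7000) = 0.524
Φ⁻¹(FA) = Φ⁻¹(0.2375) = -0.714
d' = z(H) − z(FA) = 0.524 − (-0.714) = 1.238

d-prime = 1.24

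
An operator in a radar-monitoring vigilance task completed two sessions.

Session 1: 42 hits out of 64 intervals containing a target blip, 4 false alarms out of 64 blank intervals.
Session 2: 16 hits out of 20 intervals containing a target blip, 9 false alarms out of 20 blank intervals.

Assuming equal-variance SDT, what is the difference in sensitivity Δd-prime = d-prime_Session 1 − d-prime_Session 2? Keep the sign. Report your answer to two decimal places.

Δd-prime = 0.97

Session 1: z(0.6562) = 0.402, z(0.0625) = -1.534, d' = 1.936
Session 2: z(0.8000) = 0.842, z(0.4500) = -0.126, d' = 0.968
Δd' = d'_Session 1 − d'_Session 2 = 1.936 − 0.968 = 0.968
Session 1 has the higher sensitivity.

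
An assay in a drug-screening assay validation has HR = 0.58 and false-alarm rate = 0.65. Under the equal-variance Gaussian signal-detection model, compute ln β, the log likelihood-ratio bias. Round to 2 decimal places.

z(H) = z(0.58) = 0.202
z(FA) = z(0.65) = 0.385
ln β = −½·[z(H)² − z(FA)²] = −0.5 × (0.041 − 0.148) = 0.0535

ln β = 0.05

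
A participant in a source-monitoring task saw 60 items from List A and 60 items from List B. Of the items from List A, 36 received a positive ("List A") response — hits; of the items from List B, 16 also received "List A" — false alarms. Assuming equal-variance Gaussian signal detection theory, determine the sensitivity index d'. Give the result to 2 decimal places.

H = 36/60 = 0.6000
FA = 16/60 = 0.2667
z(H) = z(0.6000) = 0.253
z(FA) = z(0.2667) = -0.623
d' = z(H) − z(FA) = 0.253 − (-0.623) = 0.876

d' = 0.88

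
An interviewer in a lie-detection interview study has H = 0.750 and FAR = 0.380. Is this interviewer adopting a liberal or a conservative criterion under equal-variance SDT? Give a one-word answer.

liberal

z(H) = 0.674, z(FA) = -0.305
c = −½·(z(H) + z(FA)) = -0.1845
c < 0 → liberal criterion (biased toward responding “yes”).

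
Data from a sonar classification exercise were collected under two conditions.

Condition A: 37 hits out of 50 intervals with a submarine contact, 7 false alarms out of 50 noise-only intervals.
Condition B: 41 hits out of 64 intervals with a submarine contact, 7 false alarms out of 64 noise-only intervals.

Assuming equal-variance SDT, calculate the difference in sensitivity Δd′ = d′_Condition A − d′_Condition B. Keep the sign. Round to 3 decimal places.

Condition A: z(0.7400) = 0.6433, z(0.1400) = -1.0803, d' = 1.7236
Condition B: z(0.6406) = 0.3601, z(0.1094) = -1.2297, d' = 1.5898
Δd' = d'_Condition A − d'_Condition B = 1.7236 − 1.5898 = 0.1338
Condition A has the higher sensitivity.

Δd′ = 0.134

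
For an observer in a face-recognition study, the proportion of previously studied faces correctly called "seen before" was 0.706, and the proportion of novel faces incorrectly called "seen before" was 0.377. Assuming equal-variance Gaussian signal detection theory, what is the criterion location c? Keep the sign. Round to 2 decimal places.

Φ⁻¹(H) = 0.542
Φ⁻¹(FA) = -0.313
c = −½·[z(H) + z(FA)] = −0.5 × (0.542 + (-0.313)) = -0.1145

c = -0.11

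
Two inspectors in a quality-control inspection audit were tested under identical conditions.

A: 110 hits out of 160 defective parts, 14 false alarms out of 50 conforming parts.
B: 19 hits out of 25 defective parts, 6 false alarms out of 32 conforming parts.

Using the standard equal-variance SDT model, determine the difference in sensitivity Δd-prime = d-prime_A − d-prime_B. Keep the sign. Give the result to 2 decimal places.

Δd-prime = -0.52

A: z(0.6875) = 0.489, z(0.2800) = -0.583, d' = 1.072
B: z(0.7600) = 0.706, z(0.1875) = -0.887, d' = 1.593
Δd' = d'_A − d'_B = 1.072 − 1.593 = -0.521
B has the higher sensitivity.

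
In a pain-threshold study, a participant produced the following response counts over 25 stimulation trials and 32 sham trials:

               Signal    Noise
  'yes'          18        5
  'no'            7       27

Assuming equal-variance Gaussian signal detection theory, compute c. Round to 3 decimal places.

c = 0.214

H = 18/25 = 0.7200
FA = 5/32 = 0.1562
Φ⁻¹(H) = Φ⁻¹(0.7200) = 0.5828
Φ⁻¹(FA) = Φ⁻¹(0.1562) = -1.0102
c = −½·[z(H) + z(FA)] = −0.5 × (0.5828 + (-1.0102)) = 0.2137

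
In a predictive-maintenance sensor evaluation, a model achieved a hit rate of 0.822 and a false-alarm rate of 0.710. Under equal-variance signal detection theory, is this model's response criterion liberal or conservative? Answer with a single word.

z(H) = 0.923, z(FA) = 0.553
c = −½·(z(H) + z(FA)) = -0.738
c < 0 → liberal criterion (biased toward responding “yes”).

liberal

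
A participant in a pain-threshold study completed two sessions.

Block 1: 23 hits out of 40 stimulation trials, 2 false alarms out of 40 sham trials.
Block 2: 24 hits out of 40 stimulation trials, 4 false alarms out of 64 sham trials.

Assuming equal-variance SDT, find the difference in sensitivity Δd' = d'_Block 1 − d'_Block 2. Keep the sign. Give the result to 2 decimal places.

Δd' = 0.05

Block 1: z(0.5750) = 0.189, z(0.0500) = -1.645, d' = 1.834
Block 2: z(0.6000) = 0.253, z(0.0625) = -1.534, d' = 1.787
Δd' = d'_Block 1 − d'_Block 2 = 1.834 − 1.787 = 0.047
Block 1 has the higher sensitivity.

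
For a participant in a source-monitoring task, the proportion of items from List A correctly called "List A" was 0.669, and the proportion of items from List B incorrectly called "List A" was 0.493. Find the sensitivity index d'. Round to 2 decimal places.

z(H) = 0.4372
z(FA) = -0.0175
d' = z(H) − z(FA) = 0.4372 − (-0.0175) = 0.4547

d' = 0.45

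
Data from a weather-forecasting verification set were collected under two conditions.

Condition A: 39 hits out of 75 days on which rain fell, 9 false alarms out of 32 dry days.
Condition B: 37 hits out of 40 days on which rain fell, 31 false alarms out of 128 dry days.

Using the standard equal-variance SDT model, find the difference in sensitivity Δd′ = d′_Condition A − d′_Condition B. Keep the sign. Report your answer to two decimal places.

Condition A: z(0.5200) = 0.050, z(0.2812) = -0.579, d' = 0.629
Condition B: z(0.9250) = 1.440, z(0.2422) = -0.699, d' = 2.139
Δd' = d'_Condition A − d'_Condition B = 0.629 − 2.139 = -1.510
Condition B has the higher sensitivity.

Δd′ = -1.51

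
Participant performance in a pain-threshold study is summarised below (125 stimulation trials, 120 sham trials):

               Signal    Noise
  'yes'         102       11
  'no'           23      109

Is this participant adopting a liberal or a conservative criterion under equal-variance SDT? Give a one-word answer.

z(H) = 0.900, z(FA) = -1.331
c = −½·(z(H) + z(FA)) = 0.2155
c > 0 → conservative criterion (biased toward responding “no”).

conservative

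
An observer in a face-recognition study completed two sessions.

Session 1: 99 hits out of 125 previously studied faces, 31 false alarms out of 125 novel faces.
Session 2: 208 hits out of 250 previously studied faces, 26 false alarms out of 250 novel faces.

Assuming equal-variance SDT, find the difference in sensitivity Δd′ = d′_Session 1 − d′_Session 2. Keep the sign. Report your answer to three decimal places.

Δd′ = -0.727

Session 1: z(0.7920) = 0.8134, z(0.2480) = -0.6808, d' = 1.4942
Session 2: z(0.8320) = 0.9621, z(0.1040) = -1.2591, d' = 2.2212
Δd' = d'_Session 1 − d'_Session 2 = 1.4942 − 2.2212 = -0.7270
Session 2 has the higher sensitivity.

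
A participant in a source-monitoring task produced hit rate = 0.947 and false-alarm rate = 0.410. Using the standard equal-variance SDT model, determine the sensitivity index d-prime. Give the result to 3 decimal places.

d-prime = 1.844

Φ⁻¹(H) = Φ⁻¹(0.947) = 1.6164
Φ⁻¹(FA) = Φ⁻¹(0.410) = -0.2275
d' = z(H) − z(FA) = 1.6164 − (-0.2275) = 1.8439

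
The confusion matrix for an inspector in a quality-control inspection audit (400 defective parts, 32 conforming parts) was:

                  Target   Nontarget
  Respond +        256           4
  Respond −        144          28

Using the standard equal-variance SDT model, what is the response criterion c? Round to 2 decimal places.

c = 0.40

H = 256/400 = 0.6400
FA = 4/32 = 0.1250
z(0.6400) = 0.358, z(0.1250) = -1.150
c = −½·[z(H) + z(FA)] = −0.5 × (0.358 + (-1.150)) = 0.396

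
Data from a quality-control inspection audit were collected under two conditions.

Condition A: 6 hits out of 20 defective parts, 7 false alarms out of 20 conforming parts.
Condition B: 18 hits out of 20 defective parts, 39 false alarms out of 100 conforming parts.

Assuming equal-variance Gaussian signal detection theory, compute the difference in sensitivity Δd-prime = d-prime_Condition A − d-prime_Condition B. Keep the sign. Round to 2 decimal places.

Condition A: z(0.3000) = -0.524, z(0.3500) = -0.385, d' = -0.139
Condition B: z(0.9000) = 1.282, z(0.3900) = -0.279, d' = 1.561
Δd' = d'_Condition A − d'_Condition B = -0.139 − 1.561 = -1.700
Condition B has the higher sensitivity.

Δd-prime = -1.70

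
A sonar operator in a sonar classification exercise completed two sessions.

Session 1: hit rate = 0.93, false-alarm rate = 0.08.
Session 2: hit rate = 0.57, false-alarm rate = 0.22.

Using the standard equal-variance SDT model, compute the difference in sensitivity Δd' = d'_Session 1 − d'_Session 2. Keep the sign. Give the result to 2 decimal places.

Session 1: z(0.93) = 1.476, z(0.08) = -1.405, d' = 2.881
Session 2: z(0.57) = 0.176, z(0.22) = -0.772, d' = 0.948
Δd' = d'_Session 1 − d'_Session 2 = 2.881 − 0.948 = 1.933
Session 1 has the higher sensitivity.

Δd' = 1.93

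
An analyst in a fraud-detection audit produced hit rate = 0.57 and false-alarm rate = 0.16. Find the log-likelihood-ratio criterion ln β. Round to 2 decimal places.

Φ⁻¹(H) = Φ⁻¹(0.57) = 0.176
Φ⁻¹(FA) = Φ⁻¹(0.16) = -0.994
ln β = −½·[z(H)² − z(FA)²] = −0.5 × (0.031 − 0.988) = 0.4785

ln β = 0.48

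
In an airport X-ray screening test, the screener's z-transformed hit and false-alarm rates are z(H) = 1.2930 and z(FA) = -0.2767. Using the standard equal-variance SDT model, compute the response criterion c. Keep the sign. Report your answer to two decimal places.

c = −½·[z(H) + z(FA)] = −½·(1.2930 + (-0.2767)) = -0.50815

c = -0.51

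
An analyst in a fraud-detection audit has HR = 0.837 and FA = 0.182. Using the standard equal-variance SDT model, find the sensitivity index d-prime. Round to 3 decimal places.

d-prime = 1.890

z(H) = 0.9822
z(FA) = -0.9078
d' = z(H) − z(FA) = 0.9822 − (-0.9078) = 1.8900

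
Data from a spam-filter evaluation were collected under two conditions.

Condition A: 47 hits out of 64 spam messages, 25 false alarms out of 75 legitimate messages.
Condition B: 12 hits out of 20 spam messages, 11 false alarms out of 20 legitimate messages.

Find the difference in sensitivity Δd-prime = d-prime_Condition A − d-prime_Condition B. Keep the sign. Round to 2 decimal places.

Condition A: z(0.7344) = 0.626, z(0.3333) = -0.431, d' = 1.057
Condition B: z(0.6000) = 0.253, z(0.5500) = 0.126, d' = 0.127
Δd' = d'_Condition A − d'_Condition B = 1.057 − 0.127 = 0.930
Condition A has the higher sensitivity.

Δd-prime = 0.93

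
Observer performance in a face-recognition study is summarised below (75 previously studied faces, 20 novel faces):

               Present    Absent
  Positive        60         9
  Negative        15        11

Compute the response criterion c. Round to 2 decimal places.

H = 60/75 = 0.8000
FA = 9/20 = 0.4500
Φ⁻¹(H) = Φ⁻¹(0.8000) = 0.8416
Φ⁻¹(FA) = Φ⁻¹(0.4500) = -0.1257
c = −½·[z(H) + z(FA)] = −0.5 × (0.8416 + (-0.1257)) = -0.35795

c = -0.36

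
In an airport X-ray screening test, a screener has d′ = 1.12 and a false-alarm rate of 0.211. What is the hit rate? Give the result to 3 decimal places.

hit rate = 0.624

z(false-alarm rate) = z(0.211) = -0.8030
z(H) = z(FA) + d' = -0.8030 + 1.12 = 0.3170
hit rate = Φ(0.3170) = 0.6244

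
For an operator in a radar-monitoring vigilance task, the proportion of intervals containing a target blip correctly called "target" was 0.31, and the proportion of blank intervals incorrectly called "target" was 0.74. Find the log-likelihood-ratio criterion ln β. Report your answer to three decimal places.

ln β = 0.084

Φ⁻¹(0.31) = -0.4959, Φ⁻¹(0.74) = 0.6433
ln β = −½·[z(H)² − z(FA)²] = −0.5 × (0.2459 − 0.4138) = 0.08395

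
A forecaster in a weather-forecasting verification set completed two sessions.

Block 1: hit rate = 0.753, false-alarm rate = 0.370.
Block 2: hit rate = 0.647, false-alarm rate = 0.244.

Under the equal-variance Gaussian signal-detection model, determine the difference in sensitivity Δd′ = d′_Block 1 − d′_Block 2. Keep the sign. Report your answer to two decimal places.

Block 1: z(0.753) = 0.684, z(0.370) = -0.332, d' = 1.016
Block 2: z(0.647) = 0.377, z(0.244) = -0.693, d' = 1.070
Δd' = d'_Block 1 − d'_Block 2 = 1.016 − 1.070 = -0.054
Block 2 has the higher sensitivity.

Δd′ = -0.05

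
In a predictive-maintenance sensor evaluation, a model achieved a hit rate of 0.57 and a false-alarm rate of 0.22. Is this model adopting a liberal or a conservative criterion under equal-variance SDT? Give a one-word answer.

z(H) = 0.176, z(FA) = -0.772
c = −½·(z(H) + z(FA)) = 0.298
c > 0 → conservative criterion (biased toward responding “no”).

conservative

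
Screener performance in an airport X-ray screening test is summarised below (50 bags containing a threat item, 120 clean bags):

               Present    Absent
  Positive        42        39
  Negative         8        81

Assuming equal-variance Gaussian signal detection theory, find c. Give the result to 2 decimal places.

c = -0.27

H = 42/50 = 0.8400
FA = 39/120 = 0.3250
z(H) = 0.994
z(FA) = -0.454
c = −½·[z(H) + z(FA)] = −0.5 × (0.994 + (-0.454)) = -0.270
c < 0: the screener has a liberal response bias.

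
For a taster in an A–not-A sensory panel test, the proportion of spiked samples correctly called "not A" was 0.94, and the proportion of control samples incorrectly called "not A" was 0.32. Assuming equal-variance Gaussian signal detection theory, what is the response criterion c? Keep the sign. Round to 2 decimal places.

c = -0.54

Φ⁻¹(H) = 1.5548
Φ⁻¹(FA) = -0.4677
c = −½·[z(H) + z(FA)] = −0.5 × (1.5548 + (-0.4677)) = -0.54355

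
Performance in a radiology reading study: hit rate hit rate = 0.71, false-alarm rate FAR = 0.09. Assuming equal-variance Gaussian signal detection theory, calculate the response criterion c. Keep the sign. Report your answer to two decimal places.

c = 0.39

z(0.71) = 0.5534, z(0.09) = -1.3408
c = −½·[z(H) + z(FA)] = −0.5 × (0.5534 + (-1.3408)) = 0.3937
c > 0: the radiologist has a conservative response bias.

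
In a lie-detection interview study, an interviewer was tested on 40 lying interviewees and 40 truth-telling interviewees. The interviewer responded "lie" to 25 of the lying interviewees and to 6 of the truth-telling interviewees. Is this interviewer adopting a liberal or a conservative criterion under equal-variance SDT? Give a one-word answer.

conservative

z(H) = 0.319, z(FA) = -1.036
c = −½·(z(H) + z(FA)) = 0.3585
c > 0 → conservative criterion (biased toward responding “no”).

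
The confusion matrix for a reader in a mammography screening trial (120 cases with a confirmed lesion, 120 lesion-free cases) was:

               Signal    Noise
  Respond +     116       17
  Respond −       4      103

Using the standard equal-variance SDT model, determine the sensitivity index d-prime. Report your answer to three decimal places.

d-prime = 2.907

H = 116/120 = 0.9667
FA = 17/120 = 0.1417
z(0.9667) = 1.8344, z(0.1417) = -1.0727
d' = z(H) − z(FA) = 1.8344 − (-1.0727) = 2.9071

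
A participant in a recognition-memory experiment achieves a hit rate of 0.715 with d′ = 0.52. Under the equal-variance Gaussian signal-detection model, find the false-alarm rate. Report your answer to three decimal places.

false-alarm rate = 0.519

z(hit rate) = z(0.715) = 0.5681
z(FA) = z(H) − d' = 0.5681 − 0.52 = 0.0481
false-alarm rate = Φ(0.0481) = 0.5192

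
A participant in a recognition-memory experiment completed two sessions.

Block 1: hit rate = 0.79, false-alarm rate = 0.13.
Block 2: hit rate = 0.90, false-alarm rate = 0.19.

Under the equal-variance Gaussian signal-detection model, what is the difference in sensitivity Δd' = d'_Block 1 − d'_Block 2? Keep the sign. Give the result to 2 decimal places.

Δd' = -0.23

Block 1: z(0.79) = 0.806, z(0.13) = -1.126, d' = 1.932
Block 2: z(0.90) = 1.282, z(0.19) = -0.878, d' = 2.160
Δd' = d'_Block 1 − d'_Block 2 = 1.932 − 2.160 = -0.228
Block 2 has the higher sensitivity.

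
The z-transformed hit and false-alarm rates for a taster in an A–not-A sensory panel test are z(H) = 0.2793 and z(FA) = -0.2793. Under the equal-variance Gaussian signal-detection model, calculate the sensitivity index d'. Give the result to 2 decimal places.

d' = z(H) − z(FA) = 0.2793 − (-0.2793) = 0.5586

d' = 0.56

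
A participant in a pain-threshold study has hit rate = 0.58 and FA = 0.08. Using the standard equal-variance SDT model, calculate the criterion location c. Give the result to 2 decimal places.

c = 0.60

z(H) = z(0.58) = 0.202
z(FA) = z(0.08) = -1.405
c = −½·[z(H) + z(FA)] = −0.5 × (0.202 + (-1.405)) = 0.6015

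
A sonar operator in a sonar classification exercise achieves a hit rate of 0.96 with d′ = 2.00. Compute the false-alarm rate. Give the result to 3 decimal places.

false-alarm rate = 0.402

z(hit rate) = z(0.96) = 1.7507
z(FA) = z(H) − d' = 1.7507 − 2.00 = -0.2493
false-alarm rate = Φ(-0.2493) = 0.4016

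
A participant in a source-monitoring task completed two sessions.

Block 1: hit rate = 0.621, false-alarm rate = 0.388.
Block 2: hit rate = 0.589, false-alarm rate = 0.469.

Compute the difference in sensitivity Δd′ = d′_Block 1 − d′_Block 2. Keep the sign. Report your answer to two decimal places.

Δd′ = 0.29

Block 1: z(0.621) = 0.308, z(0.388) = -0.285, d' = 0.593
Block 2: z(0.589) = 0.225, z(0.469) = -0.078, d' = 0.303
Δd' = d'_Block 1 − d'_Block 2 = 0.593 − 0.303 = 0.290
Block 1 has the higher sensitivity.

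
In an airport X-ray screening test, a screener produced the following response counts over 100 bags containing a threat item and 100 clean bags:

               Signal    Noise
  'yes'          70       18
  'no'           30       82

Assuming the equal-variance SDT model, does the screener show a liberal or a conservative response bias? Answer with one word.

z(H) = 0.524, z(FA) = -0.915
c = −½·(z(H) + z(FA)) = 0.1955
c > 0 → conservative criterion (biased toward responding “no”).

conservative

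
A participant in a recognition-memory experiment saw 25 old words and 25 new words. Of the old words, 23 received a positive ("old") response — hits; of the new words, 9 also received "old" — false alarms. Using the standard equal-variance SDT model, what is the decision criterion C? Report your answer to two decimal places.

H = 23/25 = 0.9200
FA = 9/25 = 0.3600
z(H) = z(0.9200) = 1.4051
z(FA) = z(0.3600) = -0.3585
c = −½·[z(H) + z(FA)] = −0.5 × (1.4051 + (-0.3585)) = -0.5233

C = -0.52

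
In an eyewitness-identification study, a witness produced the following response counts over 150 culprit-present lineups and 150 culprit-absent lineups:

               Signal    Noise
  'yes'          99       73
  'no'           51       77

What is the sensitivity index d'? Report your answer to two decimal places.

H = 99/150 = 0.6600
FA = 73/150 = 0.4867
z(0.6600) = 0.4125, z(0.4867) = -0.0333
d' = z(H) − z(FA) = 0.4125 − (-0.0333) = 0.4458

d' = 0.45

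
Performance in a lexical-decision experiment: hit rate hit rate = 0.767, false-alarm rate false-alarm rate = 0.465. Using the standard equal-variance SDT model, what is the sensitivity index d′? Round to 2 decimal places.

z(0.767) = 0.7290, z(0.465) = -0.0878
d' = z(H) − z(FA) = 0.7290 − (-0.0878) = 0.8168

d′ = 0.82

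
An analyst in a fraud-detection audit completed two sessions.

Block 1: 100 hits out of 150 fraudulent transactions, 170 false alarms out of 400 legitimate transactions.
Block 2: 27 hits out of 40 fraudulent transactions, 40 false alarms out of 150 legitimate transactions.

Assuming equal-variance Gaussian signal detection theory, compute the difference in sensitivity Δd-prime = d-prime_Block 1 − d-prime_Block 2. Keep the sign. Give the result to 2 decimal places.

Δd-prime = -0.46

Block 1: z(0.6667) = 0.431, z(0.4250) = -0.189, d' = 0.620
Block 2: z(0.6750) = 0.454, z(0.2667) = -0.623, d' = 1.077
Δd' = d'_Block 1 − d'_Block 2 = 0.620 − 1.077 = -0.457
Block 2 has the higher sensitivity.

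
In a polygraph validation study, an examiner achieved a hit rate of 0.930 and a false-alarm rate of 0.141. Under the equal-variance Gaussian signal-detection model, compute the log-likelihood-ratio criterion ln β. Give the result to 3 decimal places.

z(H) = 1.4758
z(FA) = -1.0758
ln β = −½·[z(H)² − z(FA)²] = −0.5 × (2.1780 − 1.1573) = -0.51035

ln β = -0.510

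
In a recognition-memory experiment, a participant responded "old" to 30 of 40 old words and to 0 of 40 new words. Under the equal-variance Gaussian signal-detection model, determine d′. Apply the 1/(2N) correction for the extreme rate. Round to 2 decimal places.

d′ = 2.92

The false-alarm rate is 0/40 = 0, so apply the 1/(2N) correction: FA → 1/(2·40) = 0.01250.
z(H) = z(0.75000) = 0.674
z(FA) = z(0.01250) = -2.241
d' = 0.674 − (-2.241) = 2.915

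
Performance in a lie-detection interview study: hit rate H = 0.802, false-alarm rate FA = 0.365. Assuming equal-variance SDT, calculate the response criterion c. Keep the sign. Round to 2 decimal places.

c = -0.25

z(H) = 0.849
z(FA) = -0.345
c = −½·[z(H) + z(FA)] = −0.5 × (0.849 + (-0.345)) = -0.252
c < 0: the interviewer has a liberal response bias.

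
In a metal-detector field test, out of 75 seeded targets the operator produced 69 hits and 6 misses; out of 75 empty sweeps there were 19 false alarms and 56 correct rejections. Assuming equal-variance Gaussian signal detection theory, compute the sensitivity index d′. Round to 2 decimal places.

H = 69/75 = 0.9200
FA = 19/75 = 0.2533
Φ⁻¹(0.9200) = 1.4051, Φ⁻¹(0.2533) = -0.6641
d' = z(H) − z(FA) = 1.4051 − (-0.6641) = 2.0692

d′ = 2.07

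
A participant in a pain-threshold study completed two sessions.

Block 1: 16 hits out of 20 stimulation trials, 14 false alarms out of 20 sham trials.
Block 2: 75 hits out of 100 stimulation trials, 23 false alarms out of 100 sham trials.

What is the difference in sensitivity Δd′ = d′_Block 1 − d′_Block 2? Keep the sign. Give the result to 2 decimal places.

Block 1: z(0.8000) = 0.842, z(0.7000) = 0.524, d' = 0.318
Block 2: z(0.7500) = 0.674, z(0.2300) = -0.739, d' = 1.413
Δd' = d'_Block 1 − d'_Block 2 = 0.318 − 1.413 = -1.095
Block 2 has the higher sensitivity.

Δd′ = -1.10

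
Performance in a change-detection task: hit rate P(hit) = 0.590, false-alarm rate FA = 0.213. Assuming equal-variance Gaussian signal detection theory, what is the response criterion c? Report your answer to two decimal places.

c = 0.28

z(H) = z(0.590) = 0.2275
z(FA) = z(0.213) = -0.7961
c = −½·[z(H) + z(FA)] = −0.5 × (0.2275 + (-0.7961)) = 0.2843
c > 0: the observer has a conservative response bias.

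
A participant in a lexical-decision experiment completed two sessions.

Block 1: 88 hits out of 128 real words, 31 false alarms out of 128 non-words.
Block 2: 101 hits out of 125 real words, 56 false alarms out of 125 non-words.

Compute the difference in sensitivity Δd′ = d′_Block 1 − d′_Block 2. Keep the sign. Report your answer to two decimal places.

Δd′ = 0.19

Block 1: z(0.6875) = 0.489, z(0.2422) = -0.699, d' = 1.188
Block 2: z(0.8080) = 0.871, z(0.4480) = -0.131, d' = 1.002
Δd' = d'_Block 1 − d'_Block 2 = 1.188 − 1.002 = 0.186
Block 1 has the higher sensitivity.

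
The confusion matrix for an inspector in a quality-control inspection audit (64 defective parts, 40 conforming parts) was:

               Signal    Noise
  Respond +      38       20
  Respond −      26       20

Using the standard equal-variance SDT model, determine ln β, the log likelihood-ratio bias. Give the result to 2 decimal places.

ln β = -0.03

H = 38/64 = 0.5938
FA = 20/40 = 0.5000
z(0.5938) = 0.237, z(0.5000) = 0.000
ln β = −½·[z(H)² − z(FA)²] = −0.5 × (0.056 − 0.000) = -0.028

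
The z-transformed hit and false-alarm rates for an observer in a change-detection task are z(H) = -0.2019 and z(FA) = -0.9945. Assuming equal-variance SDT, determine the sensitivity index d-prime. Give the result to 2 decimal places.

d-prime = 0.79

d' = z(H) − z(FA) = -0.2019 − (-0.9945) = 0.7926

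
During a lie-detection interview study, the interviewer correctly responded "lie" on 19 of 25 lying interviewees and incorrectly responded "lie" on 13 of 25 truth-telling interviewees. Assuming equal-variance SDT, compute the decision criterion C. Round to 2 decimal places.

H = 19/25 = 0.7600
FA = 13/25 = 0.5200
Φ⁻¹(H) = Φ⁻¹(0.7600) = 0.7063
Φ⁻¹(FA) = Φ⁻¹(0.5200) = 0.0502
c = −½·[z(H) + z(FA)] = −0.5 × (0.7063 + 0.0502) = -0.37825

C = -0.38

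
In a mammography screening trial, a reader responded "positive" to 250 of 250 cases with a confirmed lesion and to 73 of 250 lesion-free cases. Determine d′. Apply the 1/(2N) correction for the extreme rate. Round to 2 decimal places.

d′ = 3.43

The hit rate is 250/250 = 1, so apply the 1/(2N) correction: H → 1 − 1/(2·250) = 0.99800.
z(H) = z(0.99800) = 2.878
z(FA) = z(0.29200) = -0.548
d' = 2.878 − (-0.548) = 3.426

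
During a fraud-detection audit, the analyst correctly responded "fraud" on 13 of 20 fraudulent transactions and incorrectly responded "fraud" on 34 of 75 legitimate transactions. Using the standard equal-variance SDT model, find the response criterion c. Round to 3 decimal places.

c = -0.134

H = 13/20 = 0.6500
FA = 34/75 = 0.4533
z(H) = z(0.6500) = 0.3853
z(FA) = z(0.4533) = -0.1173
c = −½·[z(H) + z(FA)] = −0.5 × (0.3853 + (-0.1173)) = -0.1340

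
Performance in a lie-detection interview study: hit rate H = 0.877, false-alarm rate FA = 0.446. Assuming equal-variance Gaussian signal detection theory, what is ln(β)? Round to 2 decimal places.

Φ⁻¹(0.877) = 1.160, Φ⁻¹(0.446) = -0.136
ln β = −½·[z(H)² − z(FA)²] = −0.5 × (1.346 − 0.018) = -0.664

ln β = -0.66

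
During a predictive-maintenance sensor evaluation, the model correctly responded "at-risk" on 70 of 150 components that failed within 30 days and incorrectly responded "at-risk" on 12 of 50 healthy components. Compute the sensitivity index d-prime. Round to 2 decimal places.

H = 70/150 = 0.4667
FA = 12/50 = 0.2400
z(H) = -0.084
z(FA) = -0.706
d' = z(H) − z(FA) = -0.084 − (-0.706) = 0.622

d-prime = 0.62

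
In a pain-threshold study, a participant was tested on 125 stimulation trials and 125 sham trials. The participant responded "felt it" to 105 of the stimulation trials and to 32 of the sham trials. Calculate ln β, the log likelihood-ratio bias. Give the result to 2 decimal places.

H = 105/125 = 0.8400
FA = 32/125 = 0.2560
z(H) = 0.994
z(FA) = -0.656
ln β = −½·[z(H)² − z(FA)²] = −0.5 × (0.988 − 0.430) = -0.279

ln β = -0.28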